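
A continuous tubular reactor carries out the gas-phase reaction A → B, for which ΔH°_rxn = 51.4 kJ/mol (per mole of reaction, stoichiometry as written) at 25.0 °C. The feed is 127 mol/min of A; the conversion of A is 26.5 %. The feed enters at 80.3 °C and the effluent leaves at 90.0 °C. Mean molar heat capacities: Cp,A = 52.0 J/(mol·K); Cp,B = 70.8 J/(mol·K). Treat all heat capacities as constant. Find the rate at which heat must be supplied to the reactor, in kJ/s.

Q_in = 30.6 kJ/s

Extent of reaction ξ = 0.265 × 127 = 33.655 mol/min
Reaction term: ξ·ΔH°_rxn = 33.655 × 51.4 = 1729.9 kJ/min
Sensible, feed 80.3→25 °C: -365.2 kJ/min
Outlet flows (mol/min): A 93.345, B 33.655
Sensible, products 25→90.0 °C: 470.39 kJ/min
Q = ΔH = 1835.1 kJ/min = 30.584 kW
Heat supplied = 30.584 kJ/s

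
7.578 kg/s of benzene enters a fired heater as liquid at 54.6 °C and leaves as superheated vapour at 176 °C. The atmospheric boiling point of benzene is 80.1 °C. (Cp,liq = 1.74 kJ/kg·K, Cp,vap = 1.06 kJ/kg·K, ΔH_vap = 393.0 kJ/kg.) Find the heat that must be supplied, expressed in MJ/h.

Q = 14700 MJ/h

liquid 54.6→80.1 °C: 44.37 kJ/kg
vaporisation at 80.1 °C: 393 kJ/kg
vapour 80.1→176 °C: 101.65 kJ/kg
Δh = 44.37 + 393 + 101.65 = 539.02 kJ/kg
Q = ṁ·Δh = 7.578 kg/s × 539.02 kJ/kg = 4084.7 kJ/s
|Q| = 4084.7 kW = 14705 MJ/h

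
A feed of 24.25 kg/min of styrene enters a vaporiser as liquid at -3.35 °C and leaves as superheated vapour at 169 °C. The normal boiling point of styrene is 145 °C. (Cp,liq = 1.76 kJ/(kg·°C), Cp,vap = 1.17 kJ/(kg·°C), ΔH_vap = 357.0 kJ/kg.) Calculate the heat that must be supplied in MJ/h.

Q = 940 MJ/h

liquid -3.35→145 °C: 261.1 kJ/kg
vaporisation at 145 °C: 357 kJ/kg
vapour 145→169 °C: 28.08 kJ/kg
Δh = 261.1 + 357 + 28.08 = 646.18 kJ/kg
Q = ṁ·Δh = 24.25 kg/min × 646.18 kJ/kg = 15670 kJ/min
|Q| = 261.16 kW = 940.19 MJ/h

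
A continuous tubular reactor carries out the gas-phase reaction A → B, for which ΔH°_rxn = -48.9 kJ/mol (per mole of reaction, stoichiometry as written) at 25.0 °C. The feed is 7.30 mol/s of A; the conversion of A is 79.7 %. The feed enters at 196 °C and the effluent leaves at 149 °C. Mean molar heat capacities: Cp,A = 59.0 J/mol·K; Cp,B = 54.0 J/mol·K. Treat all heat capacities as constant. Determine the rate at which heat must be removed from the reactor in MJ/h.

Extent of reaction ξ = 0.797 × 7.30 = 5.8181 mol/s
Reaction term: ξ·ΔH°_rxn = 5.8181 × -48.9 = -284.51 kJ/s
Sensible, feed 196→25 °C: -73.65 kJ/s
Outlet flows (mol/s): A 1.4819, B 5.8181
Sensible, products 25→149 °C: 49.8 kJ/s
Q = ΔH = -308.36 kJ/s = -308.36 kW
Heat removed = 1110.1 MJ/h

Q_out = 1110 MJ/h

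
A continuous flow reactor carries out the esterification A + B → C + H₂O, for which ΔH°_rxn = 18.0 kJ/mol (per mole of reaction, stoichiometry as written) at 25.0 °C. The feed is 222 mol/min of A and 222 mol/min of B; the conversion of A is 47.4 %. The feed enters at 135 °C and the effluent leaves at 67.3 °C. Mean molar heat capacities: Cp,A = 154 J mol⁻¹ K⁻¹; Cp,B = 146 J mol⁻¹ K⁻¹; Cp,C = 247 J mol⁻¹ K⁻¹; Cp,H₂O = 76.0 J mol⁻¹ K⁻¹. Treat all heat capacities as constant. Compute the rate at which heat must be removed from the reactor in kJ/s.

Extent of reaction ξ = 0.474 × 222 = 105.23 mol/min
Reaction term: ξ·ΔH°_rxn = 105.23 × 18.0 = 1894.1 kJ/min
Sensible, feed 135→25 °C: -7326 kJ/min
Outlet flows (mol/min): A 116.77, B 116.77, C 105.23, H₂O 105.23
Sensible, products 25→67.3 °C: 2919.6 kJ/min
Q = ΔH = -2512.3 kJ/min = -41.872 kW
Heat removed = 41.872 kJ/s

Q_out = 41.9 kJ/s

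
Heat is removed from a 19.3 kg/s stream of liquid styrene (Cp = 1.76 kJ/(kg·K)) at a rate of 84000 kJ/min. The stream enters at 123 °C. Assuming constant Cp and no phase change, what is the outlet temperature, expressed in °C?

Q = 84000 kJ/min = 1400 kJ/s
ΔT = Q/(ṁ·Cp) = 1400/(19.3×1.76) = 41.215 K
T_out = 123 − 41.215 = 81.785 °C

T_out = 81.8 °C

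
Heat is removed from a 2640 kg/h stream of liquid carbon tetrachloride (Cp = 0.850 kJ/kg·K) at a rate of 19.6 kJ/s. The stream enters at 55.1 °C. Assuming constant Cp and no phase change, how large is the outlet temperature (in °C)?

Q = 19.6 kJ/s = 70560 kJ/h
ΔT = Q/(ṁ·Cp) = 70560/(2640×0.850) = 31.444 K
T_out = 55.1 − 31.444 = 23.656 °C

T_out = 23.7 °C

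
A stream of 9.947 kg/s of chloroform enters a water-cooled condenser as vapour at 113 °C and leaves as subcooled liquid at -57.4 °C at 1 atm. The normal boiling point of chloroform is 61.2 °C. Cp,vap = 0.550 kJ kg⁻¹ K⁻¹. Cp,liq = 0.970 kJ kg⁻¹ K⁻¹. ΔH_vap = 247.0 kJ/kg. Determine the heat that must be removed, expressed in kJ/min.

Q_c = 233000 kJ/min

vapour 113→61.2 °C: -28.49 kJ/kg
condensation at 61.2 °C: -247 kJ/kg
liquid 61.2→-57.4 °C: -115.04 kJ/kg
Δh = -28.49 + -247 + -115.04 = -390.53 kJ/kg
Q = ṁ·Δh = 9.947 kg/s × -390.53 kJ/kg = -3884.6 kJ/s
|Q| = 3884.6 kW = 233080 kJ/min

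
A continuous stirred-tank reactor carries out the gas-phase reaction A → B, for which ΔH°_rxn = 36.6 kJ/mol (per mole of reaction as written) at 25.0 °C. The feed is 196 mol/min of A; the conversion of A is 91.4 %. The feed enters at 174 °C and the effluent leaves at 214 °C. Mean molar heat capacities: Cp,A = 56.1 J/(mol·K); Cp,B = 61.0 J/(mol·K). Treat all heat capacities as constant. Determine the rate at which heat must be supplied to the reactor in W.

Extent of reaction ξ = 0.914 × 196 = 179.14 mol/min
Reaction term: ξ·ΔH°_rxn = 179.14 × 36.6 = 6556.7 kJ/min
Sensible, feed 174→25 °C: -1638.3 kJ/min
Outlet flows (mol/min): A 16.856, B 179.14
Sensible, products 25→214 °C: 2244.1 kJ/min
Q = ΔH = 7162.4 kJ/min = 119.37 kW
Heat supplied = 119370 W

Q_in = 119000 W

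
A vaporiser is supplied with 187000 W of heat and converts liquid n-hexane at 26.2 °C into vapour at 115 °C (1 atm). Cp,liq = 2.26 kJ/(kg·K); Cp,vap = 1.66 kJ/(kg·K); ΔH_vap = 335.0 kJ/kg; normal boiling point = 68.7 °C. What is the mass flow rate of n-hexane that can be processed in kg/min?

Δh = 2.26×(68.7−26.2) + 335.0 + 1.66×(115−68.7) = 507.91 kJ/kg
Q = 187000 W = 187 kJ/s = 11220 kJ/min
ṁ = Q/Δh = 11220 / 507.91 = 22.091 kg/min

ṁ = 22.1 kg/min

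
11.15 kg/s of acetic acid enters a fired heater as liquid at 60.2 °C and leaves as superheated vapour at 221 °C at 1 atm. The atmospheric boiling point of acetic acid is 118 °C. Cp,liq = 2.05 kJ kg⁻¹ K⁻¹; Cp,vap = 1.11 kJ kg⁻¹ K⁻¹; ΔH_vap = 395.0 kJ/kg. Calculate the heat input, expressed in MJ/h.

Q = 25200 MJ/h

liquid 60.2→118 °C: 118.49 kJ/kg
vaporisation at 118 °C: 395 kJ/kg
vapour 118→221 °C: 114.33 kJ/kg
Δh = 118.49 + 395 + 114.33 = 627.82 kJ/kg
Q = ṁ·Δh = 11.15 kg/s × 627.82 kJ/kg = 7000.2 kJ/s
|Q| = 7000.2 kW = 25201 MJ/h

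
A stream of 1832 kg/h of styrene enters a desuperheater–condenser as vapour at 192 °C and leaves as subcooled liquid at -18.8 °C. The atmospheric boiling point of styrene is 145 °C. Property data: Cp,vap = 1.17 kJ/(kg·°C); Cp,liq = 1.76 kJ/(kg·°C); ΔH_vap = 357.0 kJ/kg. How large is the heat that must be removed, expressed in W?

Q_c = 356000 W

vapour 192→145 °C: -54.99 kJ/kg
condensation at 145 °C: -357 kJ/kg
liquid 145→-18.8 °C: -288.29 kJ/kg
Δh = -54.99 + -357 + -288.29 = -700.28 kJ/kg
Q = ṁ·Δh = 1832 kg/h × -700.28 kJ/kg = -1.2829e+06 kJ/h
|Q| = 356.36 kW = 356360 W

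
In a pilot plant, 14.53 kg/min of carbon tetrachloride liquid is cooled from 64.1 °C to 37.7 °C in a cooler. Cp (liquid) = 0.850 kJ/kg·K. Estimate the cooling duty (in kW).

Q = ṁ·Cp·ΔT = 14.53 × 0.850 × (37.7 − 64.1) = -326.05 kJ/min
Converting: 326.05 / 60 s = 5.4342 kW

Q_c = 5.43 kW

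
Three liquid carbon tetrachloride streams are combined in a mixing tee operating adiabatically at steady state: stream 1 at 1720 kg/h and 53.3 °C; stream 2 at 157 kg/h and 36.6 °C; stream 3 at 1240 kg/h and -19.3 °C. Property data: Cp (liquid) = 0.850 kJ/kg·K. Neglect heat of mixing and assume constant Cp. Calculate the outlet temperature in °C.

Adiabatic, steady state ⇒ Σ ṁᵢCp,ᵢ(T_out − Tᵢ) = 0
Σ ṁᵢCp,ᵢTᵢ = 1720×0.850×53.3 + 157×0.850×36.6 + 1240×0.850×-19.3 = 62467
Σ ṁᵢCp,ᵢ = 1720×0.850 + 157×0.850 + 1240×0.850 = 2649.4
T_out = 62467 / 2649.4 = 23.577 °C

T_out = 23.6 °C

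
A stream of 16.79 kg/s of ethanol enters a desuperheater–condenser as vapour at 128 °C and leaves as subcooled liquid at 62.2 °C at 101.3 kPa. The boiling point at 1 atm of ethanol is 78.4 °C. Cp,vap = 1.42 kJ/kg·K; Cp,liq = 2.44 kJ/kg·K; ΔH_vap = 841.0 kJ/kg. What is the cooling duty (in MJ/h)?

Q_c = 57500 MJ/h

vapour 128→78.4 °C: -70.432 kJ/kg
condensation at 78.4 °C: -841 kJ/kg
liquid 78.4→62.2 °C: -39.528 kJ/kg
Δh = -70.432 + -841 + -39.528 = -950.96 kJ/kg
Q = ṁ·Δh = 16.79 kg/s × -950.96 kJ/kg = -15967 kJ/s
|Q| = 15967 kW = 57480 MJ/h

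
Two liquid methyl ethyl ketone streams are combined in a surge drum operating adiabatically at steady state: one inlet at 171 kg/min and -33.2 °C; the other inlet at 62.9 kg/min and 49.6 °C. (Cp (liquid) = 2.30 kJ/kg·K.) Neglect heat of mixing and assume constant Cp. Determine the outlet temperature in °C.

No heat crosses the boundary, so H_out = H_in.
T_out = Σ ṁᵢCp,ᵢTᵢ / Σ ṁᵢCp,ᵢ
      = -5881.9 / 537.97 = -10.934 °C

T_out = -10.9 °C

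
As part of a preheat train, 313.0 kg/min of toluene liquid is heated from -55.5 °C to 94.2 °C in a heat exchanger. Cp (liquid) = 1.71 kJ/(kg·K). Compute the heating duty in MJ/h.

Q = 4810 MJ/h

Q = ṁ·Cp·ΔT = 313.0 × 1.71 × (94.2 − -55.5) = 80124 kJ/min
Converting: 80124 / 60 s = 1335.4 kW
Heating duty = 4807.4 MJ/h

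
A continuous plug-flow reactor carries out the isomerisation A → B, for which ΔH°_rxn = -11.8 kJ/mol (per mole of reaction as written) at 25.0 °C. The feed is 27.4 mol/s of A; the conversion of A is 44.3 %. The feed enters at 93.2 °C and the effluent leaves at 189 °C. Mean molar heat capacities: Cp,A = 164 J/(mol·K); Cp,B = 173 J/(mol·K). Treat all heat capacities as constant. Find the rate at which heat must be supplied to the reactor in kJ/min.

Extent of reaction ξ = 0.443 × 27.4 = 12.138 mol/s
Reaction term: ξ·ΔH°_rxn = 12.138 × -11.8 = -143.23 kJ/s
Sensible, feed 93.2→25 °C: -306.46 kJ/s
Outlet flows (mol/s): A 15.262, B 12.138
Sensible, products 25→189 °C: 754.87 kJ/s
Q = ΔH = 305.17 kJ/s = 305.17 kW
Heat supplied = 18310 kJ/min

Q_in = 18300 kJ/min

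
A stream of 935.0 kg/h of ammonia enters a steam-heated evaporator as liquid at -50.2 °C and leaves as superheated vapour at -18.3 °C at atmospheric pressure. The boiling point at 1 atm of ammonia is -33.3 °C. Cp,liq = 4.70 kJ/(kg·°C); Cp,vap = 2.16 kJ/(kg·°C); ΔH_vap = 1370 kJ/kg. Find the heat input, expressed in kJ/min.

Q = 23100 kJ/min

liquid -50.2→-33.3 °C: 79.43 kJ/kg
vaporisation at -33.3 °C: 1370 kJ/kg
vapour -33.3→-18.3 °C: 32.4 kJ/kg
Δh = 79.43 + 1370 + 32.4 = 1481.8 kJ/kg
Q = ṁ·Δh = 935.0 kg/h × 1481.8 kJ/kg = 1.3855e+06 kJ/h
|Q| = 384.86 kW = 23092 kJ/min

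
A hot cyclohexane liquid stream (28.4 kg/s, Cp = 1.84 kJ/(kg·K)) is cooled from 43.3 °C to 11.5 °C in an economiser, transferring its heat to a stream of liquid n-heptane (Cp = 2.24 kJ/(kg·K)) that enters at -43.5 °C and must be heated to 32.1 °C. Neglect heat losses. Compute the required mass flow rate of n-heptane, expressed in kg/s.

Heat released by hot stream: Q = 28.4 × 1.84 × (43.3 − 11.5) = 1661.7 kJ/s
Energy balance on cold side (adiabatic exchanger): Q = ṁ_c·Cp_c·(T_c,out − T_c,in)
ṁ_c = 1661.7 / [2.24 × (32.1 − -43.5)] = 9.8128 kg/s

ṁ_c = 9.81 kg/s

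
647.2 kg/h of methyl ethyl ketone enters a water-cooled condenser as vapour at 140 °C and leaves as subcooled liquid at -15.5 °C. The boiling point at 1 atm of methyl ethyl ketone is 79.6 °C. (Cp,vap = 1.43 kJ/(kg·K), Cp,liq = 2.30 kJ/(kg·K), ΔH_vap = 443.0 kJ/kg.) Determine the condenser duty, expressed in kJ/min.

Q_c = 8070 kJ/min

vapour 140→79.6 °C: -86.372 kJ/kg
condensation at 79.6 °C: -443 kJ/kg
liquid 79.6→-15.5 °C: -218.73 kJ/kg
Δh = -86.372 + -443 + -218.73 = -748.1 kJ/kg
Q = ṁ·Δh = 647.2 kg/h × -748.1 kJ/kg = -484170 kJ/h
|Q| = 134.49 kW = 8069.5 kJ/min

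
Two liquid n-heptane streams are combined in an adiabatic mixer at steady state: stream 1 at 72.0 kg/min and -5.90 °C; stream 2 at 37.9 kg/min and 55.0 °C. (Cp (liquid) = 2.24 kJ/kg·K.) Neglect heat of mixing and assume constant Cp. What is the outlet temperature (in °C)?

T_out = 15.1 °C

Adiabatic, steady state ⇒ Σ ṁᵢCp,ᵢ(T_out − Tᵢ) = 0
T_out = Σ ṁᵢCp,ᵢTᵢ / Σ ṁᵢCp,ᵢ
      = 3717.7 / 246.18 = 15.102 °C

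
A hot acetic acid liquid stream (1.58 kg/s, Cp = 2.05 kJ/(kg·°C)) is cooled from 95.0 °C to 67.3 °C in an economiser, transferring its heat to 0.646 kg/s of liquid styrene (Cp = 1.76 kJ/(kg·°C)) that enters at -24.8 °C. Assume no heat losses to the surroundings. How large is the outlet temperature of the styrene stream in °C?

Heat released by hot stream: Q = 1.58 × 2.05 × (95.0 − 67.3) = 89.72 kJ/s
Energy balance on cold side (adiabatic exchanger): Q = ṁ_c·Cp_c·(T_c,out − T_c,in)
T_c,out = -24.8 + 89.72/(0.646 × 1.76) = 54.112 °C

T_c,out = 54.1 °C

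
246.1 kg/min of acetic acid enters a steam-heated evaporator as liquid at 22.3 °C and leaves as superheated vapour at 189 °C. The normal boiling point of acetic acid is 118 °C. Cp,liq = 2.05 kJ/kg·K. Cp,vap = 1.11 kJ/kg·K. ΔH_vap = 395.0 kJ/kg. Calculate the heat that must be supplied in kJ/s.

liquid 22.3→118 °C: 196.19 kJ/kg
vaporisation at 118 °C: 395 kJ/kg
vapour 118→189 °C: 78.81 kJ/kg
Δh = 196.19 + 395 + 78.81 = 670 kJ/kg
Q = ṁ·Δh = 246.1 kg/min × 670 kJ/kg = 164890 kJ/min
|Q| = 2748.1 kW

Q = 2750 kJ/s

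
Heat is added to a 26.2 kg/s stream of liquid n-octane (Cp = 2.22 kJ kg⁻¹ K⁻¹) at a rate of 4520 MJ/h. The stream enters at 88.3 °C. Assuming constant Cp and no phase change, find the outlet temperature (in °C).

Q = 4520 MJ/h = 1255.6 kJ/s
ΔT = Q/(ṁ·Cp) = 1255.6/(26.2×2.22) = 21.586 K
T_out = 88.3 + 21.586 = 109.89 °C

T_out = 110 °C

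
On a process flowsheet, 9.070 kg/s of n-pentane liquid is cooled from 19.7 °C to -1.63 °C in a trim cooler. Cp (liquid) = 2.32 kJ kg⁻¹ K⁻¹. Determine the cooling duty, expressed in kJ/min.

Q_c = 26900 kJ/min

Q = ṁ·Cp·ΔT = 9.070 × 2.32 × (-1.63 − 19.7) = -448.83 kJ/s
Cooling duty = 26930 kJ/min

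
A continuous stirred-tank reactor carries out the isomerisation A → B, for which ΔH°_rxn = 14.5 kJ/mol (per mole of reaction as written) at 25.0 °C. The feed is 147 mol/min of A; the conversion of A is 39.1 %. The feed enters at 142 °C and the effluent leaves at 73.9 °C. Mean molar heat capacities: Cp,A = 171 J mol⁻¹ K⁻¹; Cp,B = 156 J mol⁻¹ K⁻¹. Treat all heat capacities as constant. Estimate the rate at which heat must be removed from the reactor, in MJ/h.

Q_out = 55.2 MJ/h

Extent of reaction ξ = 0.391 × 147 = 57.477 mol/min
Reaction term: ξ·ΔH°_rxn = 57.477 × 14.5 = 833.42 kJ/min
Sensible, feed 142→25 °C: -2941 kJ/min
Outlet flows (mol/min): A 89.523, B 57.477
Sensible, products 25→73.9 °C: 1187 kJ/min
Q = ΔH = -920.57 kJ/min = -15.343 kW
Heat removed = 55.234 MJ/h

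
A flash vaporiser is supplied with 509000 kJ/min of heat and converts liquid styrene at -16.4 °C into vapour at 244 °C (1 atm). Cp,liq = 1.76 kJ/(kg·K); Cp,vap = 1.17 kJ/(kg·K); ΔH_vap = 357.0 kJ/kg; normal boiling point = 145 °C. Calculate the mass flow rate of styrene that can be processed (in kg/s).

ṁ = 11.2 kg/s

Δh = 1.76×(145−-16.4) + 357.0 + 1.17×(244−145) = 756.89 kJ/kg
Q = 509000 kJ/min = 8483.3 kJ/s = 8483.3 kJ/s
ṁ = Q/Δh = 8483.3 / 756.89 = 11.208 kg/s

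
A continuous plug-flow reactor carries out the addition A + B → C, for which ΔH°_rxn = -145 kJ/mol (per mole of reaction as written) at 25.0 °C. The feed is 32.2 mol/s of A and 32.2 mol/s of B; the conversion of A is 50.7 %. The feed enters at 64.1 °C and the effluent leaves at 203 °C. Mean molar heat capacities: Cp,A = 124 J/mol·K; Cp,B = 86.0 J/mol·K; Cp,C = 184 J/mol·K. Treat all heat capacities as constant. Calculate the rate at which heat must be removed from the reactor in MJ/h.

Extent of reaction ξ = 0.507 × 32.2 = 16.325 mol/s
Reaction term: ξ·ΔH°_rxn = 16.325 × -145 = -2367.2 kJ/s
Sensible, feed 64.1→25 °C: -264.39 kJ/s
Outlet flows (mol/s): A 15.875, B 15.875, C 16.325
Sensible, products 25→203 °C: 1128.1 kJ/s
Q = ΔH = -1503.5 kJ/s = -1503.5 kW
Heat removed = 5412.6 MJ/h

Q_out = 5410 MJ/h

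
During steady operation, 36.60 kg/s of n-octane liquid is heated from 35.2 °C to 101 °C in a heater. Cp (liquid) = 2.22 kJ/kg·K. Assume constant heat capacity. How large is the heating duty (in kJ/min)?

Q = ṁ·Cp·ΔT = 36.60 × 2.22 × (101 − 35.2) = 5346.4 kJ/s
Heating duty = 320780 kJ/min

Q = 321000 kJ/min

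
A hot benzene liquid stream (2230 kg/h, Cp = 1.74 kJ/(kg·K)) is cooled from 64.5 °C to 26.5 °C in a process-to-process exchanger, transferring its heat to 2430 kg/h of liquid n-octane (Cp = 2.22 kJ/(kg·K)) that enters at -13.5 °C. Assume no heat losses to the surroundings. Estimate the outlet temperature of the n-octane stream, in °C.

Heat released by hot stream: Q = 2230 × 1.74 × (64.5 − 26.5) = 147450 kJ/h
Energy balance on cold side (adiabatic exchanger): Q = ṁ_c·Cp_c·(T_c,out − T_c,in)
T_c,out = -13.5 + 147450/(2430 × 2.22) = 13.832 °C

T_c,out = 13.8 °C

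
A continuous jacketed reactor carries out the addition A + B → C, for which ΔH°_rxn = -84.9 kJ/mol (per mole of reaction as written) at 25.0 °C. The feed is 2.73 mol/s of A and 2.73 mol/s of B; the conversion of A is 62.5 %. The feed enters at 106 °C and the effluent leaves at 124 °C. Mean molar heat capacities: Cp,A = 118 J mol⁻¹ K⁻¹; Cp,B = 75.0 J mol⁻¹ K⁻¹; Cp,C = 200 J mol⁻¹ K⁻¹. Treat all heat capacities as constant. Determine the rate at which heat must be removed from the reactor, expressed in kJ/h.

Extent of reaction ξ = 0.625 × 2.73 = 1.7063 mol/s
Reaction term: ξ·ΔH°_rxn = 1.7063 × -84.9 = -144.86 kJ/s
Sensible, feed 106→25 °C: -42.678 kJ/s
Outlet flows (mol/s): A 1.0237, B 1.0237, C 1.7063
Sensible, products 25→124 °C: 53.345 kJ/s
Q = ΔH = -134.19 kJ/s = -134.19 kW
Heat removed = 483100 kJ/h

Q_out = 483000 kJ/h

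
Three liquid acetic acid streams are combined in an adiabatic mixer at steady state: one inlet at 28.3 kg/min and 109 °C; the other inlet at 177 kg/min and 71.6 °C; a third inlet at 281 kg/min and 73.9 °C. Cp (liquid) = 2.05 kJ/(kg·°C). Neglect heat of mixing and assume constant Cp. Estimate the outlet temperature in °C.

T_out = 75.1 °C

Energy balance with Q = 0: Σ ṁᵢCp,ᵢ(T_out − Tᵢ) = 0
Σ ṁᵢCp,ᵢTᵢ = 28.3×2.05×109 + 177×2.05×71.6 + 281×2.05×73.9 = 74874
Σ ṁᵢCp,ᵢ = 28.3×2.05 + 177×2.05 + 281×2.05 = 996.91
T_out = 74874 / 996.91 = 75.105 °C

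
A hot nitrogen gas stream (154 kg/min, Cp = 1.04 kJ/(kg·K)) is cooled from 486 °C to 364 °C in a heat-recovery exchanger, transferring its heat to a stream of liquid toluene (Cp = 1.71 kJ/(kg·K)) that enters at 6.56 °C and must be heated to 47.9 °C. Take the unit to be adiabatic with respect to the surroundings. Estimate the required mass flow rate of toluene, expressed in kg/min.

ṁ_c = 276 kg/min

Heat released by hot stream: Q = 154 × 1.04 × (486 − 364) = 19540 kJ/min
Energy balance on cold side (adiabatic exchanger): Q = ṁ_c·Cp_c·(T_c,out − T_c,in)
ṁ_c = 19540 / [1.71 × (47.9 − 6.56)] = 276.41 kg/min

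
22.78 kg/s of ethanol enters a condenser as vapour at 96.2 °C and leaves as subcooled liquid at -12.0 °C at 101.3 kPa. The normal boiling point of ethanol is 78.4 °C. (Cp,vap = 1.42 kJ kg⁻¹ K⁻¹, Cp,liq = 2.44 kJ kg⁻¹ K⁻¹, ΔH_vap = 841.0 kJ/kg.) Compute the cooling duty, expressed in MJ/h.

vapour 96.2→78.4 °C: -25.276 kJ/kg
condensation at 78.4 °C: -841 kJ/kg
liquid 78.4→-12.0 °C: -220.58 kJ/kg
Δh = -25.276 + -841 + -220.58 = -1086.9 kJ/kg
Q = ṁ·Δh = 22.78 kg/s × -1086.9 kJ/kg = -24758 kJ/s
|Q| = 24758 kW = 89131 MJ/h

Q_c = 89100 MJ/h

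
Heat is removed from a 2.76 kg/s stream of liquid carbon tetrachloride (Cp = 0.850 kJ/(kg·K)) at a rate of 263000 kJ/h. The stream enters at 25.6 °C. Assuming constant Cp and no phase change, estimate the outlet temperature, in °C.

Q = 263000 kJ/h = 73.056 kJ/s
ΔT = Q/(ṁ·Cp) = 73.056/(2.76×0.850) = 31.14 K
T_out = 25.6 − 31.14 = -5.5405 °C

T_out = -5.54 °C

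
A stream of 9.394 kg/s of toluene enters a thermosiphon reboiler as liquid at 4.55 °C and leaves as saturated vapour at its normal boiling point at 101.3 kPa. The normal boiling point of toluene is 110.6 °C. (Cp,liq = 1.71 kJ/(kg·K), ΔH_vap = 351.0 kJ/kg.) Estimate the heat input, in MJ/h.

liquid 4.55→110.6 °C: 181.35 kJ/kg
vaporisation at 110.6 °C: 351 kJ/kg
Δh = 181.35 + 351 = 532.35 kJ/kg
Q = ṁ·Δh = 9.394 kg/s × 532.35 kJ/kg = 5000.9 kJ/s
|Q| = 5000.9 kW = 18003 MJ/h

Q = 18000 MJ/h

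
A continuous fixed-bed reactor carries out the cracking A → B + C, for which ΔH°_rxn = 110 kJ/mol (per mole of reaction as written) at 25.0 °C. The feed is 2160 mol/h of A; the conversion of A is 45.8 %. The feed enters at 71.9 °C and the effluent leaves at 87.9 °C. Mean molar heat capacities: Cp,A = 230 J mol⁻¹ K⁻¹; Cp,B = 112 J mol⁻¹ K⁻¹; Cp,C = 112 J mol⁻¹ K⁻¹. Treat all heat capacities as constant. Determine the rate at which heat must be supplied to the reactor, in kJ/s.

Q_in = 32.3 kJ/s

Extent of reaction ξ = 0.458 × 2160 = 989.28 mol/h
Reaction term: ξ·ΔH°_rxn = 989.28 × 110 = 108820 kJ/h
Sensible, feed 71.9→25 °C: -23300 kJ/h
Outlet flows (mol/h): A 1170.7, B 989.28, C 989.28
Sensible, products 25→87.9 °C: 30875 kJ/h
Q = ΔH = 116400 kJ/h = 32.332 kW
Heat supplied = 32.332 kJ/s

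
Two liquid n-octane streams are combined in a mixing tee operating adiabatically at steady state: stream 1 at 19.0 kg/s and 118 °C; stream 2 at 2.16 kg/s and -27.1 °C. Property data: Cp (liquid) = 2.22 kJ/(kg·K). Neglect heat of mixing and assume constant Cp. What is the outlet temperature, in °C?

T_out = 103 °C

Energy balance with Q = 0: Σ ṁᵢCp,ᵢ(T_out − Tᵢ) = 0
Σ ṁᵢCp,ᵢTᵢ = 19.0×2.22×118 + 2.16×2.22×-27.1 = 4847.3
Σ ṁᵢCp,ᵢ = 19.0×2.22 + 2.16×2.22 = 46.975
T_out = 4847.3 / 46.975 = 103.19 °C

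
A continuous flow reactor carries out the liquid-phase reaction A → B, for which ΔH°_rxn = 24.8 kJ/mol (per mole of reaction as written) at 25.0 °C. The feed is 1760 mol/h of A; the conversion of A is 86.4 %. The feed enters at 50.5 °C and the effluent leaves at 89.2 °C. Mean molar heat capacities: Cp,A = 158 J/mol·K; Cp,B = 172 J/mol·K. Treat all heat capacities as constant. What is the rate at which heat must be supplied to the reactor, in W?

Extent of reaction ξ = 0.864 × 1760 = 1520.6 mol/h
Reaction term: ξ·ΔH°_rxn = 1520.6 × 24.8 = 37712 kJ/h
Sensible, feed 50.5→25 °C: -7091 kJ/h
Outlet flows (mol/h): A 239.36, B 1520.6
Sensible, products 25→89.2 °C: 19219 kJ/h
Q = ΔH = 49840 kJ/h = 13.845 kW
Heat supplied = 13845 W

Q_in = 13800 W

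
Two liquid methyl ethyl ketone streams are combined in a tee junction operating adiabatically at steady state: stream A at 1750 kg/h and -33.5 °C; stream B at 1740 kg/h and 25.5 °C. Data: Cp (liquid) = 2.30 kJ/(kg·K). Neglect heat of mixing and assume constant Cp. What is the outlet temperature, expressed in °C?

T_out = -4.08 °C

Adiabatic, steady state ⇒ Σ ṁᵢCp,ᵢ(T_out − Tᵢ) = 0
T_out = Σ ṁᵢCp,ᵢTᵢ / Σ ṁᵢCp,ᵢ
      = -32786 / 8027 = -4.0845 °C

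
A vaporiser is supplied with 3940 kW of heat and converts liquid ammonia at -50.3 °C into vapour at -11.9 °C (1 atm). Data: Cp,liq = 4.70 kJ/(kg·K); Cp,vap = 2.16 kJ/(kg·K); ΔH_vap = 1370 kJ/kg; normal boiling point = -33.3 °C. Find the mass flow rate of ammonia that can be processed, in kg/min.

ṁ = 158 kg/min

Δh = 4.70×(-33.3−-50.3) + 1370 + 2.16×(-11.9−-33.3) = 1496.1 kJ/kg
Q = 3940 kW = 3940 kJ/s = 236400 kJ/min
ṁ = Q/Δh = 236400 / 1496.1 = 158.01 kg/min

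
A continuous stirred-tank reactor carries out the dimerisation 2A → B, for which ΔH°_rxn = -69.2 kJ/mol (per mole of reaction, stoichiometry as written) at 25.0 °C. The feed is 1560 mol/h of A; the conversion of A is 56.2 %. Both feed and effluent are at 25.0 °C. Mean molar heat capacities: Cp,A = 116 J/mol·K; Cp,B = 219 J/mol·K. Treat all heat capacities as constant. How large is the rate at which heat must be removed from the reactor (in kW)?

Q_out = 8.43 kW

Extent of reaction ξ = 0.562 × 1560 / 2 = 438.36 mol/h
Reaction term: ξ·ΔH°_rxn = 438.36 × -69.2 = -30335 kJ/h
Q = ΔH = -30335 kJ/h = -8.4263 kW
Heat removed = 8.4263 kW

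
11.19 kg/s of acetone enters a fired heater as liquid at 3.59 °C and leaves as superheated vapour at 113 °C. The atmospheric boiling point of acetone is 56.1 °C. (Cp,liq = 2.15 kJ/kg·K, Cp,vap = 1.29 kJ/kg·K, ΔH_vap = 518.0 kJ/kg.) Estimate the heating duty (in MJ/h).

liquid 3.59→56.1 °C: 112.9 kJ/kg
vaporisation at 56.1 °C: 518 kJ/kg
vapour 56.1→113 °C: 73.401 kJ/kg
Δh = 112.9 + 518 + 73.401 = 704.3 kJ/kg
Q = ṁ·Δh = 11.19 kg/s × 704.3 kJ/kg = 7881.1 kJ/s
|Q| = 7881.1 kW = 28372 MJ/h

Q = 28400 MJ/h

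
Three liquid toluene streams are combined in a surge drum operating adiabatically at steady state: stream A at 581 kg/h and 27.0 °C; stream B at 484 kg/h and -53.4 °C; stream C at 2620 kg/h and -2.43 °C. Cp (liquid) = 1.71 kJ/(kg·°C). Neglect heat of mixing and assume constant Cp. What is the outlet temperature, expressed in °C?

T_out = -4.48 °C

Adiabatic, steady state ⇒ Σ ṁᵢCp,ᵢ(T_out − Tᵢ) = 0
Σ ṁᵢCp,ᵢTᵢ = 581×1.71×27.0 + 484×1.71×-53.4 + 2620×1.71×-2.43 = -28258
Σ ṁᵢCp,ᵢ = 581×1.71 + 484×1.71 + 2620×1.71 = 6301.3
T_out = -28258 / 6301.3 = -4.4845 °C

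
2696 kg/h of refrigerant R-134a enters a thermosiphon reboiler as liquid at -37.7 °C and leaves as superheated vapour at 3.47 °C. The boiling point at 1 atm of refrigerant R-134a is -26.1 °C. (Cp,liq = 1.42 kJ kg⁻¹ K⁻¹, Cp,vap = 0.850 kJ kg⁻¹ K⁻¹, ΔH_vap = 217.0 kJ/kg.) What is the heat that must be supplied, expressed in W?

Q = 194000 W

liquid -37.7→-26.1 °C: 16.472 kJ/kg
vaporisation at -26.1 °C: 217 kJ/kg
vapour -26.1→3.47 °C: 25.134 kJ/kg
Δh = 16.472 + 217 + 25.134 = 258.61 kJ/kg
Q = ṁ·Δh = 2696 kg/h × 258.61 kJ/kg = 697200 kJ/h
|Q| = 193.67 kW = 193670 W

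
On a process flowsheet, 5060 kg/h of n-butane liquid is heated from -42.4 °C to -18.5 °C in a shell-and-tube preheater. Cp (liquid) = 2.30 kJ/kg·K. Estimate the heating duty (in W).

Q = ṁ·Cp·ΔT = 5060 × 2.30 × (-18.5 − -42.4) = 278150 kJ/h
Converting: 278150 / 3600 s = 77.263 kW
Heating duty = 77263 W

Q = 77300 W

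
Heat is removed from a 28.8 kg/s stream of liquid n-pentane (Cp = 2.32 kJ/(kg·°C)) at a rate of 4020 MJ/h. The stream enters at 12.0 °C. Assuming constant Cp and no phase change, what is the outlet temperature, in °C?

Q = 4020 MJ/h = 1116.7 kJ/s
ΔT = Q/(ṁ·Cp) = 1116.7/(28.8×2.32) = 16.713 K
T_out = 12.0 − 16.713 = -4.7126 °C

T_out = -4.71 °C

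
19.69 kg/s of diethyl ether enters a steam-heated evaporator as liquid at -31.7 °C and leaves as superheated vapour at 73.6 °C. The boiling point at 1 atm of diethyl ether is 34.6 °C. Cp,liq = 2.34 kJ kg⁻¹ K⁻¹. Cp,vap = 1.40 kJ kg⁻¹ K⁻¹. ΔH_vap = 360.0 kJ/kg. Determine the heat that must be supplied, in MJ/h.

liquid -31.7→34.6 °C: 155.14 kJ/kg
vaporisation at 34.6 °C: 360 kJ/kg
vapour 34.6→73.6 °C: 54.6 kJ/kg
Δh = 155.14 + 360 + 54.6 = 569.74 kJ/kg
Q = ṁ·Δh = 19.69 kg/s × 569.74 kJ/kg = 11218 kJ/s
|Q| = 11218 kW = 40386 MJ/h

Q = 40400 MJ/h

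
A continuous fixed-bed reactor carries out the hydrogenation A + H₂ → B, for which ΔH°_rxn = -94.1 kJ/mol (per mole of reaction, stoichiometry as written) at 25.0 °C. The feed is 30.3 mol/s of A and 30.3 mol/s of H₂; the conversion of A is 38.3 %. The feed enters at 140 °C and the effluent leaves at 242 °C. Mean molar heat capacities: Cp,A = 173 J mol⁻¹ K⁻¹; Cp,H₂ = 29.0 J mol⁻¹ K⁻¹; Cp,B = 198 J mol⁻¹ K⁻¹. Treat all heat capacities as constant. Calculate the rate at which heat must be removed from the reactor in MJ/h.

Extent of reaction ξ = 0.383 × 30.3 = 11.605 mol/s
Reaction term: ξ·ΔH°_rxn = 11.605 × -94.1 = -1092 kJ/s
Sensible, feed 140→25 °C: -703.87 kJ/s
Outlet flows (mol/s): A 18.695, H₂ 18.695, B 11.605
Sensible, products 25→242 °C: 1318.1 kJ/s
Q = ΔH = -477.79 kJ/s = -477.79 kW
Heat removed = 1720.1 MJ/h

Q_out = 1720 MJ/h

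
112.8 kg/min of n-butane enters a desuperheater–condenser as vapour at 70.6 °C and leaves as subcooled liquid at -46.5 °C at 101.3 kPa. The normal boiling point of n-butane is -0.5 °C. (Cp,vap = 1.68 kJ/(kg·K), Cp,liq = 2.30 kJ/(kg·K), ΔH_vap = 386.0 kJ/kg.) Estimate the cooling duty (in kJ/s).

vapour 70.6→-0.5 °C: -119.45 kJ/kg
condensation at -0.5 °C: -386 kJ/kg
liquid -0.5→-46.5 °C: -105.8 kJ/kg
Δh = -119.45 + -386 + -105.8 = -611.25 kJ/kg
Q = ṁ·Δh = 112.8 kg/min × -611.25 kJ/kg = -68949 kJ/min
|Q| = 1149.1 kW

Q_c = 1150 kJ/s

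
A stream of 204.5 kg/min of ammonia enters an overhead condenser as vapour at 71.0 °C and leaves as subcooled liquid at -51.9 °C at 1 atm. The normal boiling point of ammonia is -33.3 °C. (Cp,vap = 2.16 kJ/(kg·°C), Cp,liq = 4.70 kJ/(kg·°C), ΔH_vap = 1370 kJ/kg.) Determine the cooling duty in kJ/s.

Q_c = 5740 kJ/s

vapour 71.0→-33.3 °C: -225.29 kJ/kg
condensation at -33.3 °C: -1370 kJ/kg
liquid -33.3→-51.9 °C: -87.42 kJ/kg
Δh = -225.29 + -1370 + -87.42 = -1682.7 kJ/kg
Q = ṁ·Δh = 204.5 kg/min × -1682.7 kJ/kg = -344110 kJ/min
|Q| = 5735.2 kW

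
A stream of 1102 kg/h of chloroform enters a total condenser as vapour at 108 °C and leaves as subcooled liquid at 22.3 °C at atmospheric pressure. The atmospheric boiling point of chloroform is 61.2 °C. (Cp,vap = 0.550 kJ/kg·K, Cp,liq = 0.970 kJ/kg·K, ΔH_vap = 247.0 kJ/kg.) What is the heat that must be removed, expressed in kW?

Q_c = 95.0 kW

vapour 108→61.2 °C: -25.74 kJ/kg
condensation at 61.2 °C: -247 kJ/kg
liquid 61.2→22.3 °C: -37.733 kJ/kg
Δh = -25.74 + -247 + -37.733 = -310.47 kJ/kg
Q = ṁ·Δh = 1102 kg/h × -310.47 kJ/kg = -342140 kJ/h
|Q| = 95.039 kW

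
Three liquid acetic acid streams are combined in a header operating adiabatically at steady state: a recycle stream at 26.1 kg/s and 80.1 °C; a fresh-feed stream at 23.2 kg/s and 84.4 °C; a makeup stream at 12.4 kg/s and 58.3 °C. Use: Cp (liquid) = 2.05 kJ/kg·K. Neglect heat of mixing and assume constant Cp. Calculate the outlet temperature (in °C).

T_out = 77.3 °C

No heat crosses the boundary, so H_out = H_in.
T_out = Σ ṁᵢCp,ᵢTᵢ / Σ ṁᵢCp,ᵢ
      = 9781.8 / 126.48 = 77.336 °C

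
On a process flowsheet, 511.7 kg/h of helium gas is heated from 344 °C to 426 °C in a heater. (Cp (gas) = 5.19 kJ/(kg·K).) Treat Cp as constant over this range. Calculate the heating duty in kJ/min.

Q = 3630 kJ/min

Q = ṁ·Cp·ΔT = 511.7 × 5.19 × (426 − 344) = 217770 kJ/h
Converting: 217770 / 3600 s = 60.491 kW
Heating duty = 3629.5 kJ/min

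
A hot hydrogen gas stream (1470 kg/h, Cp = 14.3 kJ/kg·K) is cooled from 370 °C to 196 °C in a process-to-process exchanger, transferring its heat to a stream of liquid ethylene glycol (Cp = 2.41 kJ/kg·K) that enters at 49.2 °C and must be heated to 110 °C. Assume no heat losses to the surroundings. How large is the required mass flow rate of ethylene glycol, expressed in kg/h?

ṁ_c = 25000 kg/h

Heat released by hot stream: Q = 1470 × 14.3 × (370 − 196) = 3.6577e+06 kJ/h
Energy balance on cold side (adiabatic exchanger): Q = ṁ_c·Cp_c·(T_c,out − T_c,in)
ṁ_c = 3.6577e+06 / [2.41 × (110 − 49.2)] = 24962 kg/h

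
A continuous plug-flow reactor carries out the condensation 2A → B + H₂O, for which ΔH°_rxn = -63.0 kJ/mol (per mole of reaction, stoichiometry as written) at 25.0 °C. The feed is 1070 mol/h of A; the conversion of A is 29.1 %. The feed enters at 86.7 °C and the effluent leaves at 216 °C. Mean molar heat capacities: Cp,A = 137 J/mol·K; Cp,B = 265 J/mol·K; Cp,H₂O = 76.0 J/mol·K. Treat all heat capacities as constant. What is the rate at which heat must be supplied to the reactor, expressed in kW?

Extent of reaction ξ = 0.291 × 1070 / 2 = 155.69 mol/h
Reaction term: ξ·ΔH°_rxn = 155.69 × -63.0 = -9808.2 kJ/h
Sensible, feed 86.7→25 °C: -9044.6 kJ/h
Outlet flows (mol/h): A 758.63, B 155.69, H₂O 155.69
Sensible, products 25→216 °C: 29991 kJ/h
Q = ΔH = 11138 kJ/h = 3.094 kW
Heat supplied = 3.094 kW

Q_in = 3.09 kW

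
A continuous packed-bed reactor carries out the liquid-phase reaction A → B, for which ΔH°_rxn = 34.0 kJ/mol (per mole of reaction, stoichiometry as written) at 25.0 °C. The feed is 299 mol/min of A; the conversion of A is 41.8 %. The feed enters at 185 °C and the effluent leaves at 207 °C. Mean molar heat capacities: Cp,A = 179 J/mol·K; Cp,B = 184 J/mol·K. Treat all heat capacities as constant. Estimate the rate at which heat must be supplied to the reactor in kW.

Q_in = 92.3 kW

Extent of reaction ξ = 0.418 × 299 = 124.98 mol/min
Reaction term: ξ·ΔH°_rxn = 124.98 × 34.0 = 4249.4 kJ/min
Sensible, feed 185→25 °C: -8563.4 kJ/min
Outlet flows (mol/min): A 174.02, B 124.98
Sensible, products 25→207 °C: 9854.6 kJ/min
Q = ΔH = 5540.6 kJ/min = 92.343 kW
Heat supplied = 92.343 kW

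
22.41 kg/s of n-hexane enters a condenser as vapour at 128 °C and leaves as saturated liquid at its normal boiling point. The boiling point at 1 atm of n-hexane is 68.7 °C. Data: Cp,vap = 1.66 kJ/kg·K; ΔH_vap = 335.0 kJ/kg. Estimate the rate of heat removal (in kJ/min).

Q_c = 583000 kJ/min

vapour 128→68.7 °C: -98.438 kJ/kg
condensation at 68.7 °C: -335 kJ/kg
Δh = -98.438 + -335 = -433.44 kJ/kg
Q = ṁ·Δh = 22.41 kg/s × -433.44 kJ/kg = -9713.3 kJ/s
|Q| = 9713.3 kW = 582800 kJ/min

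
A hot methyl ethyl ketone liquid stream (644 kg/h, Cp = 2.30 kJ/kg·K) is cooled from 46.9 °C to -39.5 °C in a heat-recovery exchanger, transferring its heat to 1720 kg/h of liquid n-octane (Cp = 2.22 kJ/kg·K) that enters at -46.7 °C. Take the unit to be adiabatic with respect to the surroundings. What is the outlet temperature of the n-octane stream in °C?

T_c,out = -13.2 °C

Heat released by hot stream: Q = 644 × 2.30 × (46.9 − -39.5) = 127980 kJ/h
Energy balance on cold side (adiabatic exchanger): Q = ṁ_c·Cp_c·(T_c,out − T_c,in)
T_c,out = -46.7 + 127980/(1720 × 2.22) = -13.184 °C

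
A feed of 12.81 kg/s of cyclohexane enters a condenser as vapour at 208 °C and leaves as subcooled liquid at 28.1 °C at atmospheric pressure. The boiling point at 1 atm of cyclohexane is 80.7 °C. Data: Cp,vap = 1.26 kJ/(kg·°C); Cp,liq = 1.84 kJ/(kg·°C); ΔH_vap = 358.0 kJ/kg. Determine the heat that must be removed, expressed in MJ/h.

vapour 208→80.7 °C: -160.4 kJ/kg
condensation at 80.7 °C: -358 kJ/kg
liquid 80.7→28.1 °C: -96.784 kJ/kg
Δh = -160.4 + -358 + -96.784 = -615.18 kJ/kg
Q = ṁ·Δh = 12.81 kg/s × -615.18 kJ/kg = -7880.5 kJ/s
|Q| = 7880.5 kW = 28370 MJ/h

Q_c = 28400 MJ/h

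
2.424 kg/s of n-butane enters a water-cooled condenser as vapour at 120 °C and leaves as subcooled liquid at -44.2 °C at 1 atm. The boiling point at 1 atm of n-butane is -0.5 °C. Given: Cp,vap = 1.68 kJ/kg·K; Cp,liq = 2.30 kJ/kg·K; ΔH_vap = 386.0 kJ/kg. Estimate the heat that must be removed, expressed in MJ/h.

vapour 120→-0.5 °C: -202.44 kJ/kg
condensation at -0.5 °C: -386 kJ/kg
liquid -0.5→-44.2 °C: -100.51 kJ/kg
Δh = -202.44 + -386 + -100.51 = -688.95 kJ/kg
Q = ṁ·Δh = 2.424 kg/s × -688.95 kJ/kg = -1670 kJ/s
|Q| = 1670 kW = 6012.1 MJ/h

Q_c = 6010 MJ/h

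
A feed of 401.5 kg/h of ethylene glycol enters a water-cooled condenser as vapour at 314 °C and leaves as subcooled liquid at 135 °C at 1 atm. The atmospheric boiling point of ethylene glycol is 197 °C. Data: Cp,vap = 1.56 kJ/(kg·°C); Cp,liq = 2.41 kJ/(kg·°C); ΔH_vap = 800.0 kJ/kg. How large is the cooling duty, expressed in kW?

Q_c = 126 kW

vapour 314→197 °C: -182.52 kJ/kg
condensation at 197 °C: -800 kJ/kg
liquid 197→135 °C: -149.42 kJ/kg
Δh = -182.52 + -800 + -149.42 = -1131.9 kJ/kg
Q = ṁ·Δh = 401.5 kg/h × -1131.9 kJ/kg = -454470 kJ/h
|Q| = 126.24 kW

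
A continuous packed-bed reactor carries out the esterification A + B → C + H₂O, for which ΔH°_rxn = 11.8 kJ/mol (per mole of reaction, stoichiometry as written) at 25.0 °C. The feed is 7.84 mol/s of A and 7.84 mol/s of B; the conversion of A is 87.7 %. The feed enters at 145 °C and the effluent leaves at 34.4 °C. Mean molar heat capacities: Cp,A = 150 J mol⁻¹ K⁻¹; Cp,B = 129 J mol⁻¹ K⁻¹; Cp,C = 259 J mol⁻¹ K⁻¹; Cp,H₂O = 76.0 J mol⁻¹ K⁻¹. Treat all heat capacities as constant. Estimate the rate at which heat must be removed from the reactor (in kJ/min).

Extent of reaction ξ = 0.877 × 7.84 = 6.8757 mol/s
Reaction term: ξ·ΔH°_rxn = 6.8757 × 11.8 = 81.133 kJ/s
Sensible, feed 145→25 °C: -262.48 kJ/s
Outlet flows (mol/s): A 0.96432, B 0.96432, C 6.8757, H₂O 6.8757
Sensible, products 25→34.4 °C: 24.181 kJ/s
Q = ΔH = -157.17 kJ/s = -157.17 kW
Heat removed = 9430.2 kJ/min

Q_out = 9430 kJ/min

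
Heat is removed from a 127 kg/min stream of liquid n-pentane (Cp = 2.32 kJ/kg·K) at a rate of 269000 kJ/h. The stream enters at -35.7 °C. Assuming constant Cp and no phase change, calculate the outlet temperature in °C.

T_out = -50.9 °C

Q = 269000 kJ/h = 4483.3 kJ/min
ΔT = Q/(ṁ·Cp) = 4483.3/(127×2.32) = 15.216 K
T_out = -35.7 − 15.216 = -50.916 °C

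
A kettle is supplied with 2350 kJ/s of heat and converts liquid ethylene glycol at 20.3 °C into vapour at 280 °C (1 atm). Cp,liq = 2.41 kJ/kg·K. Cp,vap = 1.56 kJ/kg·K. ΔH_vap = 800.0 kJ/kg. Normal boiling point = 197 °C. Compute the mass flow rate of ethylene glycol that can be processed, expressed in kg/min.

Δh = 2.41×(197−20.3) + 800.0 + 1.56×(280−197) = 1355.3 kJ/kg
Q = 2350 kJ/s = 2350 kJ/s = 141000 kJ/min
ṁ = Q/Δh = 141000 / 1355.3 = 104.03 kg/min

ṁ = 104 kg/min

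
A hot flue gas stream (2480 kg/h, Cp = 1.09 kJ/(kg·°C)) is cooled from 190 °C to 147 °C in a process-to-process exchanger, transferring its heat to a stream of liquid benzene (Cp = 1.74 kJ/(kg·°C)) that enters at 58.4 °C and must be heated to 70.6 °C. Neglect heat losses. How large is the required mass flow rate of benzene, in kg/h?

ṁ_c = 5480 kg/h

Heat released by hot stream: Q = 2480 × 1.09 × (190 − 147) = 116240 kJ/h
Energy balance on cold side (adiabatic exchanger): Q = ṁ_c·Cp_c·(T_c,out − T_c,in)
ṁ_c = 116240 / [1.74 × (70.6 − 58.4)] = 5475.7 kg/h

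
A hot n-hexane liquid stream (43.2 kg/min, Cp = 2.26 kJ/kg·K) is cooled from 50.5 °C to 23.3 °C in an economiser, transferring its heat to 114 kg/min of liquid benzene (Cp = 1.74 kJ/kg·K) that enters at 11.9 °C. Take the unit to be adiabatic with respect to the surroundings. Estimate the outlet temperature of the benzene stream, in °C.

Heat released by hot stream: Q = 43.2 × 2.26 × (50.5 − 23.3) = 2655.6 kJ/min
Energy balance on cold side (adiabatic exchanger): Q = ṁ_c·Cp_c·(T_c,out − T_c,in)
T_c,out = 11.9 + 2655.6/(114 × 1.74) = 25.288 °C

T_c,out = 25.3 °C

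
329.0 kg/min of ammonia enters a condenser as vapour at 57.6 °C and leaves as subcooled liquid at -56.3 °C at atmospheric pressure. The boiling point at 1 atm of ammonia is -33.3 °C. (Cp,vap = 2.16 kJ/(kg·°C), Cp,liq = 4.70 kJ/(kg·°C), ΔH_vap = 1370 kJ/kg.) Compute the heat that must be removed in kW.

vapour 57.6→-33.3 °C: -196.34 kJ/kg
condensation at -33.3 °C: -1370 kJ/kg
liquid -33.3→-56.3 °C: -108.1 kJ/kg
Δh = -196.34 + -1370 + -108.1 = -1674.4 kJ/kg
Q = ṁ·Δh = 329.0 kg/min × -1674.4 kJ/kg = -550890 kJ/min
|Q| = 9181.5 kW

Q_c = 9180 kW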